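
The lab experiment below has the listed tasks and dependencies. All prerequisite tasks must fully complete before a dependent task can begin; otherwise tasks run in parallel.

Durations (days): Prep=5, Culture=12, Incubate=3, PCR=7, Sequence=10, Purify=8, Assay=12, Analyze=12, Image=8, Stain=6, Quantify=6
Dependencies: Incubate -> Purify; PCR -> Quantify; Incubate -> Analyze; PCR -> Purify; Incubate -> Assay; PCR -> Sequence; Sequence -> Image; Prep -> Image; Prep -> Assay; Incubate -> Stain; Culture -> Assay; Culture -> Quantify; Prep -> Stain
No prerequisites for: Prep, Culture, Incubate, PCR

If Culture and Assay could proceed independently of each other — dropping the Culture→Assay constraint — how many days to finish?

Before: longest chain PCR→Sequence→Image = 7+10+8 = 25, finish 25.
Without Culture→Assay, Assay's earliest start moves from 12 to 5.
New critical path: PCR→Sequence→Image = 7+10+8 = 25 ⇒ 25 days.

25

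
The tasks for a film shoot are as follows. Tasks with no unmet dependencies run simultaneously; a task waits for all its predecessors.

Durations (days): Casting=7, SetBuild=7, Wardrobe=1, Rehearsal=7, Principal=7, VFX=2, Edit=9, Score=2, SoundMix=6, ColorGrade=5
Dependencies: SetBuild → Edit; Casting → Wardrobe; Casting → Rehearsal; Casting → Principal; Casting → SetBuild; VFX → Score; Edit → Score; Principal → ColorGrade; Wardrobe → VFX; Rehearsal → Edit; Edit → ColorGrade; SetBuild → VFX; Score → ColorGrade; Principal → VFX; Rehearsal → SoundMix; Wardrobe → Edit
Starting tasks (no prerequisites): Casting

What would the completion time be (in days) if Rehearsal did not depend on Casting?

Before: longest chain Casting→SetBuild→Edit→Score→ColorGrade = 7+7+9+2+5 = 30, finish 30.
Without Casting→Rehearsal, Rehearsal's earliest start moves from 7 to 0.
The longest chain is now Casting→SetBuild→Edit→Score→ColorGrade = 7+7+9+2+5 = 30, so the job takes 30 days.

30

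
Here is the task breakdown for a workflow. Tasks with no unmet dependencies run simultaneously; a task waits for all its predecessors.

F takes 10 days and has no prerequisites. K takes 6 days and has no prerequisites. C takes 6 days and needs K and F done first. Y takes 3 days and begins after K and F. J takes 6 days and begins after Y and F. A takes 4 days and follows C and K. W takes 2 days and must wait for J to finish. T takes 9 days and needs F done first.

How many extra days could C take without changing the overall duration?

Critical path: F→Y→J→W = 10+3+6+2 = 21, so the finish is 21 days.
C finishes as early as 16 and must finish by 17.
Slack of C = 11 − 10 = 1 day.

1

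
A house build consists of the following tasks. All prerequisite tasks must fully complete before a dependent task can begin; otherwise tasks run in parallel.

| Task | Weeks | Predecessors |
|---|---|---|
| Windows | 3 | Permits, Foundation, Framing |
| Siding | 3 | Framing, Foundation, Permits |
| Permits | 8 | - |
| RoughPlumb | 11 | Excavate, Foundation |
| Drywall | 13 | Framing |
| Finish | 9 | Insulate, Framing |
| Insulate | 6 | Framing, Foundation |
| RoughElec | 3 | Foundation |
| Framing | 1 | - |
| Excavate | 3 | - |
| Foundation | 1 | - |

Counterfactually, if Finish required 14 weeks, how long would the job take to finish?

21

Baseline: Foundation→Insulate→Finish = 1+6+9 = 16 → 16 weeks.
Since Finish is critical, the +5 change carries straight to that chain (now 21 weeks).
That remains the longest chain; total 21 weeks.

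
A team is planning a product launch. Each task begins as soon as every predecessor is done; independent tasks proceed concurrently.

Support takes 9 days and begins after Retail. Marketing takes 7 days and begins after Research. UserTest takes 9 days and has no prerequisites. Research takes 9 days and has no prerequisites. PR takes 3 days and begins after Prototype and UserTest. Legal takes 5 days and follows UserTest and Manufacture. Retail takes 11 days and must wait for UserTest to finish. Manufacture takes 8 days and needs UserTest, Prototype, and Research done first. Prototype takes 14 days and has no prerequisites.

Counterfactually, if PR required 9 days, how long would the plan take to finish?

As given, the longest chain is UserTest→Retail→Support = 9+11+9 = 29, so the finish is 29 days.
PR is off the critical path — its longest chain is 17 days, giving 12 of slack.
No other chain overtakes it, so the finish is 29 days.

29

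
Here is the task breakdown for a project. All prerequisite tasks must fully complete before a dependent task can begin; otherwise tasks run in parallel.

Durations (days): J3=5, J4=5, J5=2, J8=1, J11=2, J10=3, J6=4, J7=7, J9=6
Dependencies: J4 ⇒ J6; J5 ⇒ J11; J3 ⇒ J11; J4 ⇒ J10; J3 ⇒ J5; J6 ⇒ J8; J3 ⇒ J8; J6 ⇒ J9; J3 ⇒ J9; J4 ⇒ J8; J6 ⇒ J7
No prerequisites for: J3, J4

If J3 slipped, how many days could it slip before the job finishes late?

The longest chain is J4→J6→J7 = 5+4+7 = 16; overall finish 16 days.
Longest path through J3: 11 days (earliest finish 5, latest finish 10).
Slack of J3 = 5 − 0 = 5 days.

5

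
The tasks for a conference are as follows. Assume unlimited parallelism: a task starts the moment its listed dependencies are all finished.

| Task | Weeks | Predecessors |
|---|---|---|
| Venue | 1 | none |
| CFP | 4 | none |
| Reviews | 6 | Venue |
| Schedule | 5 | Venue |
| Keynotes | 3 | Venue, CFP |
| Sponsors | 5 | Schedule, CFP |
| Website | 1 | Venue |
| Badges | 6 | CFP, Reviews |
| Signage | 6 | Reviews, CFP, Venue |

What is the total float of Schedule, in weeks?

Venue→Reviews→Badges = 1+6+6 = 13 sets the makespan at 13 weeks.
Longest path through Schedule: 11 weeks (earliest finish 6, latest finish 8).
Slack of Schedule = 3 − 1 = 2 weeks.

2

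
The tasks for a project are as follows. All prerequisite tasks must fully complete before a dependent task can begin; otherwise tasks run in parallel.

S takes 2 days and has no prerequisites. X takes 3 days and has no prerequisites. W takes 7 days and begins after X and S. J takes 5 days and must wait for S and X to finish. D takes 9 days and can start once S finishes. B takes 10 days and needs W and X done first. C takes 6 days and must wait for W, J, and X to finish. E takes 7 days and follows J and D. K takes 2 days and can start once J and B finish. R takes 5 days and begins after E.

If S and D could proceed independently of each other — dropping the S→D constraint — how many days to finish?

22

With the dependency in place, S→D→E→R = 2+9+7+5 = 23 sets the finish at 23 days.
Without S→D, D's earliest start moves from 2 to 0.
The longest chain is now X→W→B→K = 3+7+10+2 = 22, so the project takes 22 days.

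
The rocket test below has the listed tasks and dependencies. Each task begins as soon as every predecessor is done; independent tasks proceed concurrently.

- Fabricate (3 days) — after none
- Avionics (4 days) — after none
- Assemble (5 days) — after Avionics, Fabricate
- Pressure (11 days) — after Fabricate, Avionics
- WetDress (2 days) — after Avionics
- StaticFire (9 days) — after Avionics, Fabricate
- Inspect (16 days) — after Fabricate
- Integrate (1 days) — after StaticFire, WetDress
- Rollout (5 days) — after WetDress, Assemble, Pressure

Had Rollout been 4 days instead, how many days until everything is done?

19

Critical path before the change: Avionics→Pressure→Rollout = 4+11+5 = 20 giving 20 days.
Since Rollout is critical, the -1 change carries straight to that chain (now 19 days).
New critical path: Fabricate→Inspect = 3+16 = 19 ⇒ 19 days.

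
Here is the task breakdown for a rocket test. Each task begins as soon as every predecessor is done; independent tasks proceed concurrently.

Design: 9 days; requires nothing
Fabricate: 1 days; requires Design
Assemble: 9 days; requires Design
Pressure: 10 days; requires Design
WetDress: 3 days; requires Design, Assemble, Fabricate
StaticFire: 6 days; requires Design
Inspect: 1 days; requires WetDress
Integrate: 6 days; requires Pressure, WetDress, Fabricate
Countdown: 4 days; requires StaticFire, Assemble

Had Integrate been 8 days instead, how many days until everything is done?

The binding path is Design→Assemble→WetDress→Integrate = 9+9+3+6 = 27; finish at 27 days.
Integrate is on the critical path; changing it to 8 makes that path 29 days.
No other chain overtakes it, so the finish is 29 days.

29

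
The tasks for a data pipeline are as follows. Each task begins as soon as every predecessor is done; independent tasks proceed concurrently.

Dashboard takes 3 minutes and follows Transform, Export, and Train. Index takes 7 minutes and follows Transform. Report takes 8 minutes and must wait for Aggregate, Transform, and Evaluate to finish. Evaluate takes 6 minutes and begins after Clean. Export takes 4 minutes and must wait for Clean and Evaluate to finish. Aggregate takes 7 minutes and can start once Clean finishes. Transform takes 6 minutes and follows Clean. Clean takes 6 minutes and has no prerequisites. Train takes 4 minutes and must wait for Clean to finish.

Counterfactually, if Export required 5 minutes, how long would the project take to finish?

Actual critical path: Clean→Aggregate→Report = 6+7+8 = 21 ⇒ 21 minutes.
Export has 2 minutes of float (longest path through it is 19).
No other chain overtakes it, so the finish is 21 minutes.

21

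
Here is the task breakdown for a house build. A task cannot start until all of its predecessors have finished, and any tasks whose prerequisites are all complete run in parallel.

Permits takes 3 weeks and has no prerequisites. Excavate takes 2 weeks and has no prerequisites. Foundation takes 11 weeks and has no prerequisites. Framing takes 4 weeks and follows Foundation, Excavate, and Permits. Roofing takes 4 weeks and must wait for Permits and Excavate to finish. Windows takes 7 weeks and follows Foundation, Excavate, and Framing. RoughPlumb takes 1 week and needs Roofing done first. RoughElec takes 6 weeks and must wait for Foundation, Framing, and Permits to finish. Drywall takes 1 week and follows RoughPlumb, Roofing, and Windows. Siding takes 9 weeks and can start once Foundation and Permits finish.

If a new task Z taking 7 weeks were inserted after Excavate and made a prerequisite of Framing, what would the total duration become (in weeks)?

23

Originally the job takes 23 weeks.
With Z inserted, Framing now waits for max(Foundation, Excavate, Permits, Z).
New critical path: Foundation→Framing→Windows→Drywall = 11+4+7+1 = 23 ⇒ 23 weeks.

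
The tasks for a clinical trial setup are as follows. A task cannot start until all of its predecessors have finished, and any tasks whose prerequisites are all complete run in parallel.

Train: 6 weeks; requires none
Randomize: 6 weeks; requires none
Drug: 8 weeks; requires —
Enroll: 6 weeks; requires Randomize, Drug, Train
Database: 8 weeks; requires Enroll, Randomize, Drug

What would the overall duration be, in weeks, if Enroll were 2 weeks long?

18

Critical path before the change: Drug→Enroll→Database = 8+6+8 = 22 giving 22 weeks.
Enroll is on the critical path; changing it to 2 makes that path 18 weeks.
The critical path is still Drug→Enroll→Database; finish is now 18 weeks.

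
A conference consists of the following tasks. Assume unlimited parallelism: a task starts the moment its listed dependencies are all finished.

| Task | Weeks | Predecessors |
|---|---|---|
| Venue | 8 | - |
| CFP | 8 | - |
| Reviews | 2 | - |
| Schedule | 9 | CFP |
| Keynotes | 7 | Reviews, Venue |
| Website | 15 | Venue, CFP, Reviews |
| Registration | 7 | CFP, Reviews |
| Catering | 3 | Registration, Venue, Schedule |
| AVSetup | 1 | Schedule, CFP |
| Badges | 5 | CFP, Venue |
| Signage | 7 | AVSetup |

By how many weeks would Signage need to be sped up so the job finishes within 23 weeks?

2

Current finish: 25 weeks; target: 23.
Signage is on every critical path, so each week cut from Signage cuts the finish by one (this holds down to a finish of 23).
Need 25 − 23 = 2 weeks off Signage → Signage becomes 5 weeks, finish becomes 23.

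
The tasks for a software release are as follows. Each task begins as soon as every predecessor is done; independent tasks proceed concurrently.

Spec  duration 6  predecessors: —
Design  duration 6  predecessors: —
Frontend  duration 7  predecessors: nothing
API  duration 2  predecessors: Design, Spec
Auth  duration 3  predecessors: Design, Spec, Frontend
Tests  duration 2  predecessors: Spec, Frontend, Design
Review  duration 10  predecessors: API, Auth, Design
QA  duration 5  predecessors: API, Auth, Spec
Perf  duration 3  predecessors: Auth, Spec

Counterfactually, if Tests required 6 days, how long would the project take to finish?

As given, the longest chain is Frontend→Auth→Review = 7+3+10 = 20, so the finish is 20 days.
The longest path through Tests is only 9 days, so Tests has float 11.
No other chain overtakes it, so the finish is 20 days.

20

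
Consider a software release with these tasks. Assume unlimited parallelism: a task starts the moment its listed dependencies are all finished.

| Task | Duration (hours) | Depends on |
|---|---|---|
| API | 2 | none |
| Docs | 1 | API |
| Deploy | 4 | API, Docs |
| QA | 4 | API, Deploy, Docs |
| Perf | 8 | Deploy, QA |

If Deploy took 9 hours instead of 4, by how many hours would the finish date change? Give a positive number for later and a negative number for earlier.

5

Baseline: API→Docs→Deploy→QA→Perf = 2+1+4+4+8 = 19 → 19 hours.
Deploy lies on that path, so at 9 hours the path becomes 24 hours.
That remains the longest chain; total 24 hours.
Change in finish: 24 − 19 = +5 hours.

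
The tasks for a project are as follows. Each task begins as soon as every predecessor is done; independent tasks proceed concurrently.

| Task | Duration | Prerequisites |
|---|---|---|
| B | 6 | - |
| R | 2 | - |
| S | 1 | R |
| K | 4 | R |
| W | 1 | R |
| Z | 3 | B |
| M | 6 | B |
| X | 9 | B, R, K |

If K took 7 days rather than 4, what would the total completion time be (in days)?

The binding path is R→K→X = 2+4+9 = 15; finish at 15 days.
K lies on that path, so at 7 days the path becomes 18 days.
The critical path is still R→K→X; finish is now 18 days.

18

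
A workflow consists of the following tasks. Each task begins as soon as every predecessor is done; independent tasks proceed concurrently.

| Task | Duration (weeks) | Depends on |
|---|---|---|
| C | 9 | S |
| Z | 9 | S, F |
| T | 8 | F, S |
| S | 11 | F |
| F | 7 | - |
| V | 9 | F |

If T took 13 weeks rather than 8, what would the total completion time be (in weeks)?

Actual critical path: F→S→Z = 7+11+9 = 27 ⇒ 27 weeks.
T has 1 week of float (longest path through it is 26).
New critical path: F→S→T = 7+11+13 = 31 ⇒ 31 weeks.

31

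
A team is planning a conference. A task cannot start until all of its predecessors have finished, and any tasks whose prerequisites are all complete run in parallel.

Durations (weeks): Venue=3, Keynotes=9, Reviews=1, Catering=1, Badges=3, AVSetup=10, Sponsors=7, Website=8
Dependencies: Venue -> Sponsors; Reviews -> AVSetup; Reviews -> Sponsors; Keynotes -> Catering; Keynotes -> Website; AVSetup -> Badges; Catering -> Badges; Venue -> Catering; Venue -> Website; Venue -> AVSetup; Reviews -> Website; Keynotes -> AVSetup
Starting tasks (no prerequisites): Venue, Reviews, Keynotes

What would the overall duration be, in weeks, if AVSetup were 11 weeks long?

23

Critical path before the change: Keynotes→AVSetup→Badges = 9+10+3 = 22 giving 22 weeks.
AVSetup lies on that path, so at 11 weeks the path becomes 23 weeks.
No other chain overtakes it, so the finish is 23 weeks.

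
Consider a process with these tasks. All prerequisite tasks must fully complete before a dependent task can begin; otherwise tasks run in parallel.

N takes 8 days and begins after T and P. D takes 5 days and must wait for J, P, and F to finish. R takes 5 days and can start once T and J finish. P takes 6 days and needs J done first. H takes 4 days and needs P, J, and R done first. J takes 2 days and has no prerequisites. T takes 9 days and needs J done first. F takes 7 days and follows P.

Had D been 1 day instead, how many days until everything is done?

20

Actual critical path: J→P→F→D = 2+6+7+5 = 20 ⇒ 20 days.
D lies on that path, so at 1 day the path becomes 16 days.
New critical path: J→T→R→H = 2+9+5+4 = 20 ⇒ 20 days.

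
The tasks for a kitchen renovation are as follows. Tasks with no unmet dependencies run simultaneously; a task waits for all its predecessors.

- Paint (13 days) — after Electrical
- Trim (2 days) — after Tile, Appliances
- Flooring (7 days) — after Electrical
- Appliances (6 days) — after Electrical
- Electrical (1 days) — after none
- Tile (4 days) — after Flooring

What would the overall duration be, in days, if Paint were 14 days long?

15

Baseline: Electrical→Paint = 1+13 = 14 → 14 days.
Paint is on the critical path; changing it to 14 makes that path 15 days.
No other chain overtakes it, so the finish is 15 days.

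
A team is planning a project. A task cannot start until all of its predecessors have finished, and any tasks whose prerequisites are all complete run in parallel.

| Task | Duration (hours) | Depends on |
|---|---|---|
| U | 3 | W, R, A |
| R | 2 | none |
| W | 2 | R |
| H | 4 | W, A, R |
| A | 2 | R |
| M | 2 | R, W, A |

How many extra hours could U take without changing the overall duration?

Critical path: R→A→H = 2+2+4 = 8, so the finish is 8 hours.
The longest chain containing U totals 7 hours.
So U can slip 8 − 7 = 1 hour.

1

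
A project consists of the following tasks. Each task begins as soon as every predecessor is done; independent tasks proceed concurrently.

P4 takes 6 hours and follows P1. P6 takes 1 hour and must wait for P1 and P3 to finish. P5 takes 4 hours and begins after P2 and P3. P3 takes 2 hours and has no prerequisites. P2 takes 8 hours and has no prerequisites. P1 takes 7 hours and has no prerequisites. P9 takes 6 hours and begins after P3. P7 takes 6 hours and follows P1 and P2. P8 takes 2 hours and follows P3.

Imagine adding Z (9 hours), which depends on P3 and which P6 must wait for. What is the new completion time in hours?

14

Originally the project takes 14 hours.
With Z inserted, P6 now waits for max(P1, P3, Z).
New critical path: P2→P7 = 8+6 = 14 ⇒ 14 hours.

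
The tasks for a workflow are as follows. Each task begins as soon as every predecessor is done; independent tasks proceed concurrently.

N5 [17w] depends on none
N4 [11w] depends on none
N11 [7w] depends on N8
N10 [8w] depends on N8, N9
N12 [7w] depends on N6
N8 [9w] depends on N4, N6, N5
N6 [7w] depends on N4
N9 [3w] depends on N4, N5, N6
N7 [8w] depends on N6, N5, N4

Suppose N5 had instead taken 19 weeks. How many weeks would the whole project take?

36

Critical path before the change: N4→N6→N8→N10 = 11+7+9+8 = 35 giving 35 weeks.
N5 has 1 week of float (longest path through it is 34).
New critical path: N5→N8→N10 = 19+9+8 = 36 ⇒ 36 weeks.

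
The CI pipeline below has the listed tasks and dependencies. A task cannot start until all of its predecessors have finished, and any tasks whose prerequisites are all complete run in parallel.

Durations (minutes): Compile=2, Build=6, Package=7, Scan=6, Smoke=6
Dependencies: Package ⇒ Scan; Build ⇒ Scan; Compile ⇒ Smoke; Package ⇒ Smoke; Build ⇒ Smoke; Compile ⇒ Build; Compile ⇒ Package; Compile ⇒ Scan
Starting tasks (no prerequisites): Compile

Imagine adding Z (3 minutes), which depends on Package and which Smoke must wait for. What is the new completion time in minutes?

Originally the job takes 15 minutes.
With Z inserted, Smoke now waits for max(Build, Package, Compile, Z).
New critical path: Compile→Package→Z→Smoke = 2+7+3+6 = 18 ⇒ 18 minutes.

18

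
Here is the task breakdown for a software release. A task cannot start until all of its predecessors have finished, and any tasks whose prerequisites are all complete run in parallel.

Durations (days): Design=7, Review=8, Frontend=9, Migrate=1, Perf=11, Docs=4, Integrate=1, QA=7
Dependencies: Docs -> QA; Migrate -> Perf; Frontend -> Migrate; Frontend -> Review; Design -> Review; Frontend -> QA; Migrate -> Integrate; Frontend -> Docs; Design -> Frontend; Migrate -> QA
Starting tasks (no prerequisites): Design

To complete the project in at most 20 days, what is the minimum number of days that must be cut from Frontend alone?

Current finish: 28 days; target: 20.
Frontend is on every critical path, so each day cut from Frontend cuts the finish by one (this holds down to a finish of 20).
Need 28 − 20 = 8 days off Frontend → Frontend becomes 1 day, finish becomes 20.

8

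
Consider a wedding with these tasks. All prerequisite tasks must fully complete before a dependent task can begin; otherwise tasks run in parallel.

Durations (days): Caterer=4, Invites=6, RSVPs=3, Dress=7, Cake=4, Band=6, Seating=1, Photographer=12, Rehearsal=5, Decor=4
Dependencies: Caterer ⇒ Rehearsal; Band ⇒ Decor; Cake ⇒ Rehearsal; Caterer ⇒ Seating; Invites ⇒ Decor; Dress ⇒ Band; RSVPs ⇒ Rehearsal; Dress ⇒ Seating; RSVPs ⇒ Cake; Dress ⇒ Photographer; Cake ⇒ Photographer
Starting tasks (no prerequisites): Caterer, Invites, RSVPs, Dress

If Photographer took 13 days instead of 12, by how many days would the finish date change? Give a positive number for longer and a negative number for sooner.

Critical path before the change: RSVPs→Cake→Photographer = 3+4+12 = 19 giving 19 days.
Photographer is on the critical path; changing it to 13 makes that path 20 days.
That remains the longest chain; total 20 days.
Change in finish: 20 − 19 = +1 days.

1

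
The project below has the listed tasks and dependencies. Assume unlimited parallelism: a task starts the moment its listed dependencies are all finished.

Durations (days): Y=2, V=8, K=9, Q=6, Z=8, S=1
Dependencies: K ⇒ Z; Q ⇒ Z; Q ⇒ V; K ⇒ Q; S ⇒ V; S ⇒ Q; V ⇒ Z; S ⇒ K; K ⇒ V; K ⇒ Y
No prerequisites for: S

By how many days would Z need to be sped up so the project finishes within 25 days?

7

Current finish: 32 days; target: 25.
Z is on every critical path, so each day cut from Z cuts the finish by one (this holds down to a finish of 25).
Need 32 − 25 = 7 days off Z → Z becomes 1 day, finish becomes 25.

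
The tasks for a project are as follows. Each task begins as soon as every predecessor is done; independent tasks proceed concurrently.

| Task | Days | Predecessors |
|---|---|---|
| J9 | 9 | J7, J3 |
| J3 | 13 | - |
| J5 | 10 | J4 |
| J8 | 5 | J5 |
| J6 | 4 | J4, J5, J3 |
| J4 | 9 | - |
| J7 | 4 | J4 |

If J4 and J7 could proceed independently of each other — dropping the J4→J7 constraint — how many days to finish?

24

With the dependency in place, J4→J5→J8 = 9+10+5 = 24 sets the finish at 24 days.
Without J4→J7, J7's earliest start moves from 9 to 0.
New critical path: J4→J5→J8 = 9+10+5 = 24 ⇒ 24 days.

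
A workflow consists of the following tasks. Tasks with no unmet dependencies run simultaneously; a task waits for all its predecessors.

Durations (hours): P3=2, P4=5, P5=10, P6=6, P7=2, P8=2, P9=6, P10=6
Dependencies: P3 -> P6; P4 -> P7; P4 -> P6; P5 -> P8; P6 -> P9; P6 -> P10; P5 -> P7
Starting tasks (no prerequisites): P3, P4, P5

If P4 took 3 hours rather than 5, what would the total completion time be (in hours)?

Actual critical path: P4→P6→P9 = 5+6+6 = 17 ⇒ 17 hours.
P4 lies on that path, so at 3 hours the path becomes 15 hours.
That remains the longest chain; total 15 hours.

15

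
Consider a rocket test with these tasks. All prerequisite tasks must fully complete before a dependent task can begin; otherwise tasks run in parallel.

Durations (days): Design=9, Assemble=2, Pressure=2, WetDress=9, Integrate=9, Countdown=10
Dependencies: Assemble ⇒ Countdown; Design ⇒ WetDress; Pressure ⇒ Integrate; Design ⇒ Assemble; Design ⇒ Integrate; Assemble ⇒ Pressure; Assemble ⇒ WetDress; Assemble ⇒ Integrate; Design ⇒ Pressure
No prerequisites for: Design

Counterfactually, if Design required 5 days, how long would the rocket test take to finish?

Baseline: Design→Assemble→Pressure→Integrate = 9+2+2+9 = 22 → 22 days.
Design is on the critical path; changing it to 5 makes that path 18 days.
That remains the longest chain; total 18 days.

18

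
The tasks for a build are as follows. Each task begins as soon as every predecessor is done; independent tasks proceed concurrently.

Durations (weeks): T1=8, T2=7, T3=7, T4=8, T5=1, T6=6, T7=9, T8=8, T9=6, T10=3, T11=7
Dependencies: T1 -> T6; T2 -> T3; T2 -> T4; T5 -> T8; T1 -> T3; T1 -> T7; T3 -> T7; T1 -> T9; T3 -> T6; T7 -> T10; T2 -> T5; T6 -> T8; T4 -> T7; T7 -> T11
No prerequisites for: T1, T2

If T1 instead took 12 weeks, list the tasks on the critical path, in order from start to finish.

T1, T3, T7, T11

As given, the longest chain is T1→T3→T7→T11 = 8+7+9+7 = 31, so the finish is 31 weeks.
T1 is on the critical path; changing it to 12 makes that path 35 weeks.
No other chain overtakes it, so the finish is 35 weeks.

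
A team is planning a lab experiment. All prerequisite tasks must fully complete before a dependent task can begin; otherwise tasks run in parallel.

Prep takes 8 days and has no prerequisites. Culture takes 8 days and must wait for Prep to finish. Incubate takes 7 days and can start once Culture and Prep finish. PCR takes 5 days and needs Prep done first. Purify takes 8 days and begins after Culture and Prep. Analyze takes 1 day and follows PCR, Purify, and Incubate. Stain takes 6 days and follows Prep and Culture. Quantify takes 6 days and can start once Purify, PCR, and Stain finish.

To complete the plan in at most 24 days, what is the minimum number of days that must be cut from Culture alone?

6

Current finish: 30 days; target: 24.
Culture is on every critical path, so each day cut from Culture cuts the finish by one (this holds down to a finish of 23).
Need 30 − 24 = 6 days off Culture → Culture becomes 2 days, finish becomes 24.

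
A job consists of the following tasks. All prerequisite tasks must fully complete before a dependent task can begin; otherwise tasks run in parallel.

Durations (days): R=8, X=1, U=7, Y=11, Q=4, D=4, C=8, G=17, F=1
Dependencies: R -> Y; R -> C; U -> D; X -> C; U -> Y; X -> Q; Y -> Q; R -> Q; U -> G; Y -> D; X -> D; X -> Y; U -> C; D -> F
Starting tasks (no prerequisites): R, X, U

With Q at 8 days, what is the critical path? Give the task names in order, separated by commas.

Critical path before the change: R→Y→D→F = 8+11+4+1 = 24 giving 24 days.
Q has 1 day of float (longest path through it is 23).
Now R→Y→Q = 8+11+8 = 27 is longest, so the finish becomes 27 days.

R, Y, Q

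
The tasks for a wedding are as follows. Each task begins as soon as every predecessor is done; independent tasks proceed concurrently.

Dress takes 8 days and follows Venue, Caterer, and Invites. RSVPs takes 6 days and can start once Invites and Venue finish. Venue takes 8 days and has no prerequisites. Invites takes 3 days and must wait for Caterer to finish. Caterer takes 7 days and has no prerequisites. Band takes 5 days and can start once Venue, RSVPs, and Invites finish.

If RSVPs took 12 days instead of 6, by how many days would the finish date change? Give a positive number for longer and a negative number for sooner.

6

Actual critical path: Caterer→Invites→RSVPs→Band = 7+3+6+5 = 21 ⇒ 21 days.
Since RSVPs is critical, the +6 change carries straight to that chain (now 27 days).
The critical path is still Caterer→Invites→RSVPs→Band; finish is now 27 days.
Change in finish: 27 − 21 = +6 days.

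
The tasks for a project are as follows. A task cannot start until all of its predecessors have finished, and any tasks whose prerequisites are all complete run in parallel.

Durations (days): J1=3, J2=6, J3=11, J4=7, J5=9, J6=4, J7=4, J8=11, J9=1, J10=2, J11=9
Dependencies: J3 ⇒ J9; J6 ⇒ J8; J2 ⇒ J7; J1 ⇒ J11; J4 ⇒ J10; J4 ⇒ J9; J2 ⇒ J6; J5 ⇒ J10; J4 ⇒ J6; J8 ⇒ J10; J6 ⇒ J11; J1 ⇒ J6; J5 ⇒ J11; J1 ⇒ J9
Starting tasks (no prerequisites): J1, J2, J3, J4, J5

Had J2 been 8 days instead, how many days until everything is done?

25

The binding path is J4→J6→J8→J10 = 7+4+11+2 = 24; finish at 24 days.
J2 has 1 day of float (longest path through it is 23).
The binding chain switches to J2→J6→J8→J10 = 8+4+11+2 = 25; finish 25 days.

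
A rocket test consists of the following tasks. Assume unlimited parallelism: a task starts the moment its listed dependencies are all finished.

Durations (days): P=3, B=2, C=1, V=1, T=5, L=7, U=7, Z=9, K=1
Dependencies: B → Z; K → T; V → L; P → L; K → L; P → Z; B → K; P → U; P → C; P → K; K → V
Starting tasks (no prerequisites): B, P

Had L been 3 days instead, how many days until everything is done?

12

Baseline: P→K→V→L = 3+1+1+7 = 12 → 12 days.
Since L is critical, the -4 change carries straight to that chain (now 8 days).
The binding chain switches to P→Z = 3+9 = 12; finish 12 days.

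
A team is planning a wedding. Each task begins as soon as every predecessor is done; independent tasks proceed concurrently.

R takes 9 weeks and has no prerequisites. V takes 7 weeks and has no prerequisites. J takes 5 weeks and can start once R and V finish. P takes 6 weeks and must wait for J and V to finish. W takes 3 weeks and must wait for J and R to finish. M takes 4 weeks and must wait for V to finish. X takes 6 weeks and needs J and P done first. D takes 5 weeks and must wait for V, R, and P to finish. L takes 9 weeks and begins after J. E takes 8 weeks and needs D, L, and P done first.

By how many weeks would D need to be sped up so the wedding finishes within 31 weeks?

Current finish: 33 weeks; target: 31.
D is on every critical path, so each week cut from D cuts the finish by one (this holds down to a finish of 31).
Need 33 − 31 = 2 weeks off D → D becomes 3 weeks, finish becomes 31.

2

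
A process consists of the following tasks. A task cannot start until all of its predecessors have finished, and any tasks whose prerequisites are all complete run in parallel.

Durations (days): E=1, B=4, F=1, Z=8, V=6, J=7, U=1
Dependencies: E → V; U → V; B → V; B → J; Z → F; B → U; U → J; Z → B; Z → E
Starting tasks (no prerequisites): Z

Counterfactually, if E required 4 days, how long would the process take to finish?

Actual critical path: Z→B→U→J = 8+4+1+7 = 20 ⇒ 20 days.
The longest path through E is only 15 days, so E has float 5.
The critical path is still Z→B→U→J; finish is now 20 days.

20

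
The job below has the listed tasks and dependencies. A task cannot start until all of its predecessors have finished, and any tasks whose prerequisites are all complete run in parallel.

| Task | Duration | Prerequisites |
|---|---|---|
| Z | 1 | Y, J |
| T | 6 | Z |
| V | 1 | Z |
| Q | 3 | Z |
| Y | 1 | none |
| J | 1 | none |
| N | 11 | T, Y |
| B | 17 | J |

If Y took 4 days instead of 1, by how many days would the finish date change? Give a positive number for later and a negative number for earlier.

Critical path before the change: Y→Z→T→N = 1+1+6+11 = 19 giving 19 days.
Since Y is critical, the +3 change carries straight to that chain (now 22 days).
That remains the longest chain; total 22 days.
Change in finish: 22 − 19 = +3 days.

3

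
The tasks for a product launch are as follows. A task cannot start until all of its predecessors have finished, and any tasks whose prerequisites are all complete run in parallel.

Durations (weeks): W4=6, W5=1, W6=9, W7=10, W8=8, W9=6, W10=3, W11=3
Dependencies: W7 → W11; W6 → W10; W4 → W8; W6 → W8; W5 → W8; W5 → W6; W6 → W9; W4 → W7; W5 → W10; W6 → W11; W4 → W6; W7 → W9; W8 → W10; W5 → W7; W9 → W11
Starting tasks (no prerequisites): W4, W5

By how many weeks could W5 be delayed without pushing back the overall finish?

5

W4→W6→W8→W10 = 6+9+8+3 = 26 sets the makespan at 26 weeks.
The longest chain containing W5 totals 21 weeks.
Slack of W5 = 5 − 0 = 5 weeks.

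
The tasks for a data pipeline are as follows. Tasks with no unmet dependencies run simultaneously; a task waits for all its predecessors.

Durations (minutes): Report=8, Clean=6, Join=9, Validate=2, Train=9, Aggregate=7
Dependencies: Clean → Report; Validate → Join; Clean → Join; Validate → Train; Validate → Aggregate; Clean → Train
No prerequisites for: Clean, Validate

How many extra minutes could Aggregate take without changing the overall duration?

6

Clean→Join = 6+9 = 15 sets the makespan at 15 minutes.
Aggregate finishes as early as 9 and must finish by 15.
So Aggregate can slip 15 − 9 = 6 minutes.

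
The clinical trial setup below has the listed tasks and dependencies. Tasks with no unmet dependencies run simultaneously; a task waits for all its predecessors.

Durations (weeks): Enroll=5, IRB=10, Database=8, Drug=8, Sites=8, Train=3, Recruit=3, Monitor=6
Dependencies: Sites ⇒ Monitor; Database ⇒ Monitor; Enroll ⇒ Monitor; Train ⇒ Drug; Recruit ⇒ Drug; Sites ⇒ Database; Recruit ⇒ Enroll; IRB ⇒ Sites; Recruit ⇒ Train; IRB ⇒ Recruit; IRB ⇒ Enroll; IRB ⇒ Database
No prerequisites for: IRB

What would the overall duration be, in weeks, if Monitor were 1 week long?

27

Critical path before the change: IRB→Sites→Database→Monitor = 10+8+8+6 = 32 giving 32 weeks.
Since Monitor is critical, the -5 change carries straight to that chain (now 27 weeks).
No other chain overtakes it, so the finish is 27 weeks.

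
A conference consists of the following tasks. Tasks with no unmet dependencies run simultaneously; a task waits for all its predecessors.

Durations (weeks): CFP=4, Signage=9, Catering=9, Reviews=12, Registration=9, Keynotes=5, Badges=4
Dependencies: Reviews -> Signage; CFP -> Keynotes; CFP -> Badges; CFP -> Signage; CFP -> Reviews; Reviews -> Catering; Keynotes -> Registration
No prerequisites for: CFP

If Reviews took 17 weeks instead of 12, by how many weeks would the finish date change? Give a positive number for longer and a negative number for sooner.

As given, the longest chain is CFP→Reviews→Catering = 4+12+9 = 25, so the finish is 25 weeks.
Reviews is on the critical path; changing it to 17 makes that path 30 weeks.
That remains the longest chain; total 30 weeks.
Change in finish: 30 − 25 = +5 weeks.

5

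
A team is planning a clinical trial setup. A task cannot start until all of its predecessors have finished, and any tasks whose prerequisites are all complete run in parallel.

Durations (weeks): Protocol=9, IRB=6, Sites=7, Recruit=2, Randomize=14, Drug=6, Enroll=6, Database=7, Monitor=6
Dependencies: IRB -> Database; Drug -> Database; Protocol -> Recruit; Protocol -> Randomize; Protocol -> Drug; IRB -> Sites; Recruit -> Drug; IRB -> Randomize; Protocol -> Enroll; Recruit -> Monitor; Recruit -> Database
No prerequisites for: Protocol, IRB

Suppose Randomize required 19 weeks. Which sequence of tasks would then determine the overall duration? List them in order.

Actual critical path: Protocol→Recruit→Drug→Database = 9+2+6+7 = 24 ⇒ 24 weeks.
Randomize is off the critical path — its longest chain is 23 weeks, giving 1 of slack.
The binding chain switches to Protocol→Randomize = 9+19 = 28; finish 28 weeks.

Protocol, Randomize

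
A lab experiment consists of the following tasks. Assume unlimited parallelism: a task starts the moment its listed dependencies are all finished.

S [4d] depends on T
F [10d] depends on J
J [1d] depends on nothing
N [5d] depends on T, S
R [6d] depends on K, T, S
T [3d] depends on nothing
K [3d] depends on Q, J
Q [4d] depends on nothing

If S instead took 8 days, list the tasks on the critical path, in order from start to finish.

T, S, R

Actual critical path: T→S→R = 3+4+6 = 13 ⇒ 13 days.
S lies on that path, so at 8 days the path becomes 17 days.
No other chain overtakes it, so the finish is 17 days.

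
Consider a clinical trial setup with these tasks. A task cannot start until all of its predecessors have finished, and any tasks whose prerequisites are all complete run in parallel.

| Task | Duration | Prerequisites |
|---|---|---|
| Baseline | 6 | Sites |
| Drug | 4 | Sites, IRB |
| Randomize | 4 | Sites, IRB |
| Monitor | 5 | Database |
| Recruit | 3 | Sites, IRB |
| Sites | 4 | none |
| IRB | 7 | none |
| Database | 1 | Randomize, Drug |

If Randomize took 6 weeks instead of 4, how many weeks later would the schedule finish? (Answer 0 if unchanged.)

2

Critical path before the change: IRB→Randomize→Database→Monitor = 7+4+1+5 = 17 giving 17 weeks.
Since Randomize is critical, the +2 change carries straight to that chain (now 19 weeks).
The critical path is still IRB→Randomize→Database→Monitor; finish is now 19 weeks.
Change in finish: 19 − 17 = +2 weeks.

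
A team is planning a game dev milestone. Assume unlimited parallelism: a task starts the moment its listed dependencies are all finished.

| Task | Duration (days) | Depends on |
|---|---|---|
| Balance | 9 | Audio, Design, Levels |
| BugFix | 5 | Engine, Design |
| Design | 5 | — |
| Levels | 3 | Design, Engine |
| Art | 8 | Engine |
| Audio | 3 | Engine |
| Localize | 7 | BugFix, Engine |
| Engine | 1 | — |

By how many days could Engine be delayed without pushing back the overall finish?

4

Design→Levels→Balance = 5+3+9 = 17 sets the makespan at 17 days.
The longest chain containing Engine totals 13 days.
Slack of Engine = 4 − 0 = 4 days.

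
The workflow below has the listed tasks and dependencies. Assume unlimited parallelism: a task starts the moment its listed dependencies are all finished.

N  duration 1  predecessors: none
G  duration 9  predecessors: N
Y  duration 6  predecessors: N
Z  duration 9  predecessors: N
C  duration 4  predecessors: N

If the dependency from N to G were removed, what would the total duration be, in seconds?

Before: longest chain N→G = 1+9 = 10, finish 10.
Without N→G, G's earliest start moves from 1 to 0.
The longest chain is now N→Z = 1+9 = 10, so the schedule takes 10 seconds.

10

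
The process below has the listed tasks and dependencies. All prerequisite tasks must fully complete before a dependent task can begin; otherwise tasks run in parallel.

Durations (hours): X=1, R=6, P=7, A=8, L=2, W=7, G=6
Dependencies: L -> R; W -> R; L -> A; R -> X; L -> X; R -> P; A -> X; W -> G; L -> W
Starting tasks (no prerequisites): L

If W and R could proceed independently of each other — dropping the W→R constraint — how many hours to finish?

15

With the dependency in place, L→W→R→P = 2+7+6+7 = 22 sets the finish at 22 hours.
Without W→R, R's earliest start moves from 9 to 2.
After: L→W→G = 2+7+6 = 15 → 15 hours.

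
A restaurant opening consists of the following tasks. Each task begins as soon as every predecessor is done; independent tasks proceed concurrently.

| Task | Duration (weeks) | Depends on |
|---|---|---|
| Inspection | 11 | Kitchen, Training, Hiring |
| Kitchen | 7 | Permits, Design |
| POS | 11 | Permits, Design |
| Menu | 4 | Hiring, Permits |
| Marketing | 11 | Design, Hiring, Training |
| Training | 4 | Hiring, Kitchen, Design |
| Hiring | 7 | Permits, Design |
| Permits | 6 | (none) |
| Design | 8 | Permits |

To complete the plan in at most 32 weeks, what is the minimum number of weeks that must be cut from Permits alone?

Current finish: 36 weeks; target: 32.
Permits is on every critical path, so each week cut from Permits cuts the finish by one (this holds down to a finish of 31).
Need 36 − 32 = 4 weeks off Permits → Permits becomes 2 weeks, finish becomes 32.

4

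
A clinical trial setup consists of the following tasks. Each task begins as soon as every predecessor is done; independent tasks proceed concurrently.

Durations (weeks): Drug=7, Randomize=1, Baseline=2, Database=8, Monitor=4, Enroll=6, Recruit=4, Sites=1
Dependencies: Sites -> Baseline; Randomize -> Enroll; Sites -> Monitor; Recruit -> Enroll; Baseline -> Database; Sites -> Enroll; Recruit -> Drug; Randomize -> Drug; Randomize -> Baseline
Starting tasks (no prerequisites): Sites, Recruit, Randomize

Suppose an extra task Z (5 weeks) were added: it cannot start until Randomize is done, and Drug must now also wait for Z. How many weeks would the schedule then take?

Originally the schedule takes 11 weeks.
With Z inserted, Drug now waits for max(Recruit, Randomize, Z).
New critical path: Randomize→Z→Drug = 1+5+7 = 13 ⇒ 13 weeks.

13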